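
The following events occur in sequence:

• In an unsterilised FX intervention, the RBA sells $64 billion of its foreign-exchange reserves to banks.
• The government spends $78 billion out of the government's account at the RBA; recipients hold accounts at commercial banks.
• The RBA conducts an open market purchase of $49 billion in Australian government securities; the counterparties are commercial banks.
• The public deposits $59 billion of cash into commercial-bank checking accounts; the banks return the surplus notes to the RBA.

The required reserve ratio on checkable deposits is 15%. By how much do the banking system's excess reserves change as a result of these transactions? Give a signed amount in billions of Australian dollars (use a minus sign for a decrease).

FX sale $64 billion: reserves −$64B, deposits 0.
Government spending $78 billion: reserves +$78B, deposits +$78B.
OMO purchase (from banks) $49 billion: reserves +$49B, deposits 0.
Currency deposit $59 billion: reserves +$59B, deposits +$59B.
Totals: Δreserves = +$122B, Δdeposits = +$137B.
Δrequired reserves = 15% × +$137B = +$20.55B.
Δexcess reserves = Δreserves − Δrequired = +$122B − (+$20.55B) = +$101.45 billion.

+$101.45 billion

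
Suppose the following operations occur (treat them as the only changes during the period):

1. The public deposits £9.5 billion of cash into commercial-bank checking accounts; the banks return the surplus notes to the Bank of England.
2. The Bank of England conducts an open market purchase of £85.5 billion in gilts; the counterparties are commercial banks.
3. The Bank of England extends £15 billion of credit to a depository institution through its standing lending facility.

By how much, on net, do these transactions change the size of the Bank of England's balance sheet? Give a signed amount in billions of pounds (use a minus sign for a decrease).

Currency deposit £9.5 billion: only the composition of liabilities changes → 0.
OMO purchase (from banks) £85.5 billion: a Bank of England asset is acquired → +£85.5B.
Discount-window loan £15 billion: a Bank of England asset is acquired → +£15B.
Net: 0 + 85.5 + 15 = +£100.5 billion.

+£100.5 billion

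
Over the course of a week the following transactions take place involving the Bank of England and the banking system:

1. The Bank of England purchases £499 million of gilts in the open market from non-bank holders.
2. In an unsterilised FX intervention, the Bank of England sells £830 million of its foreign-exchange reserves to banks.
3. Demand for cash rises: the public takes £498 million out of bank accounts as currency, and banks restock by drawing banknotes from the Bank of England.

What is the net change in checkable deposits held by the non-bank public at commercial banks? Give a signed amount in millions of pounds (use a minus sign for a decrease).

Bank of England balance sheet:
  Assets:      Securities +£499M, Foreign assets −£830M
  Liabilities: Bank reserves −£829M, Currency in circulation +£498M
Commercial banking system:
  Assets:      Reserves at CB −£829M, Foreign assets +£830M
  Liabilities: Checkable deposits +£1M
So the change in checkable deposits held by the non-bank public at commercial banks is +£1 million.

+£1 million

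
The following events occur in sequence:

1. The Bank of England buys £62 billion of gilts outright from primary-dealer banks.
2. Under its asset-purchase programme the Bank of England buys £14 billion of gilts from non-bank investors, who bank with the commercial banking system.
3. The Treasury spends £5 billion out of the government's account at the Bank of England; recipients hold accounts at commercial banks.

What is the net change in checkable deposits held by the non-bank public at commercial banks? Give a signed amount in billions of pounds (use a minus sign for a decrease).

OMO purchase (from banks) £62 billion: the counterparty is a bank, so public deposits are unchanged → 0.
Asset purchase (from non-banks) £14 billion: non-bank counterparties' bank balances rise → +£14B.
Government spending £5 billion: non-bank counterparties' bank balances rise → +£5B.
Net: 0 + 14 + 5 = +£19 billion.

+£19 billion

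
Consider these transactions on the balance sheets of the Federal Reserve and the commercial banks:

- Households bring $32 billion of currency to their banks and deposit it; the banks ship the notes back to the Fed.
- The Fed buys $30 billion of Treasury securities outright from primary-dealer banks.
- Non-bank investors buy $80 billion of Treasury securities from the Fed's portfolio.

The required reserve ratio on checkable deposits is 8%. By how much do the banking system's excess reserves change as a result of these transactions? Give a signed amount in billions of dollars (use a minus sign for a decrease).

Currency deposit $32 billion: reserves +$32B, deposits +$32B.
OMO purchase (from banks) $30 billion: reserves +$30B, deposits 0.
Asset sale (to non-banks) $80 billion: reserves −$80B, deposits −$80B.
Totals: Δreserves = −$18B, Δdeposits = −$48B.
Δrequired reserves = 8% × −$48B = −$3.84B.
Δexcess reserves = Δreserves − Δrequired = −$18B − (−$3.84B) = -$14.16 billion.

-$14.16 billion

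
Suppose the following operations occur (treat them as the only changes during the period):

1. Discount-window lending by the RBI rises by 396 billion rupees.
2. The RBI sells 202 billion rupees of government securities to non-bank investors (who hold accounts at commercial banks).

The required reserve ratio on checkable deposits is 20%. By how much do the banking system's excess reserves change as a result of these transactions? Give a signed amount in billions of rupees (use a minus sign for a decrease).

+234.4 billion

Discount-window loan 396 billion rupees: reserves +396B, deposits 0.
Asset sale (to non-banks) 202 billion rupees: reserves −202B, deposits −202B.
Totals: Δreserves = +194B, Δdeposits = −202B.
Δrequired reserves = 20% × −202B = −40.4B.
Δexcess reserves = Δreserves − Δrequired = +194B − (−40.4B) = +234.4 billion.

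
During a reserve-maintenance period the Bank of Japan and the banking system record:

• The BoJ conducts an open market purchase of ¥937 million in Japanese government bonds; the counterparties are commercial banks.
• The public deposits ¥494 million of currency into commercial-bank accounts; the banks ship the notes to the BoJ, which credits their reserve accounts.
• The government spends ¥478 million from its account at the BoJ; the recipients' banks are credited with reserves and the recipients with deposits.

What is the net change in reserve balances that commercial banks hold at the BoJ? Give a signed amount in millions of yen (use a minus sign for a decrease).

+¥1909 million

OMO purchase (from banks) ¥937 million: the BoJ pays by crediting reserve accounts → +¥937M.
Currency deposit ¥494 million: returned notes are swapped for reserve credit → +¥494M.
Government spending ¥478 million: government payments flow into bank reserve accounts → +¥478M.
Net: 937 + 494 + 478 = +¥1909 million.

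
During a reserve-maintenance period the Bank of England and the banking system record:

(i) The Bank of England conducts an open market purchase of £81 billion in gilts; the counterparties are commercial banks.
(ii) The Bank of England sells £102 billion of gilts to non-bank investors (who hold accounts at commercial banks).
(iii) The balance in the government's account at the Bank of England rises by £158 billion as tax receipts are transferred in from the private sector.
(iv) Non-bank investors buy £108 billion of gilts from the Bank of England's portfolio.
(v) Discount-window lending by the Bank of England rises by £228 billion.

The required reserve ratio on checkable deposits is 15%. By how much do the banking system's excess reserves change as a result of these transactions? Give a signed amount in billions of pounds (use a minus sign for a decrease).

OMO purchase (from banks) £81 billion: reserves +£81B, deposits 0.
Asset sale (to non-banks) £102 billion: reserves −£102B, deposits −£102B.
Government account inflow £158 billion: reserves −£158B, deposits −£158B.
Asset sale (to non-banks) £108 billion: reserves −£108B, deposits −£108B.
Discount-window loan £228 billion: reserves +£228B, deposits 0.
Totals: Δreserves = −£59B, Δdeposits = −£368B.
Δrequired reserves = 15% × −£368B = −£55.2B.
Δexcess reserves = Δreserves − Δrequired = −£59B − (−£55.2B) = -£3.8 billion.

-£3.8 billion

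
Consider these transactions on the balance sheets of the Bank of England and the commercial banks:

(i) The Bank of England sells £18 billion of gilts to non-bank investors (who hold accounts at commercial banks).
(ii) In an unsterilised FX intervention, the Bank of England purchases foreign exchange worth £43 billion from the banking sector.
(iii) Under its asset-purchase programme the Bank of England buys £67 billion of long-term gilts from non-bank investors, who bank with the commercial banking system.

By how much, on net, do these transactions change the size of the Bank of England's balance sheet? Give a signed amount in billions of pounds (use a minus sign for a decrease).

Bank of England balance sheet:
  Assets:      Securities +£49B, Foreign assets +£43B
  Liabilities: Bank reserves +£92B
Change in total Bank of England assets = +£92 billion.

+£92 billion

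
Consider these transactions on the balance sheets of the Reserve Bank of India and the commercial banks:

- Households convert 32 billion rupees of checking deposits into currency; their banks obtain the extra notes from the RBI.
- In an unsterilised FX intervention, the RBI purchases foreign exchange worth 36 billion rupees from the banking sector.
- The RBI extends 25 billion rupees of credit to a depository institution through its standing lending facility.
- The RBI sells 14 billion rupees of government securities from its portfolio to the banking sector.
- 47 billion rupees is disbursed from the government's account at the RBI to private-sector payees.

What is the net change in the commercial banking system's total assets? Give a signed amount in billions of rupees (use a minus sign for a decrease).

+40 billion

Currency withdrawal 32 billion rupees: bank balance sheets shrink → −32B.
FX purchase 36 billion rupees: just an asset swap on bank balance sheets → 0.
Discount-window loan 25 billion rupees: bank balance sheets expand → +25B.
OMO sale (to banks) 14 billion rupees: just an asset swap on bank balance sheets → 0.
Government spending 47 billion rupees: bank balance sheets expand → +47B.
Net: −32 + 0 + 25 + 0 + 47 = +40 billion.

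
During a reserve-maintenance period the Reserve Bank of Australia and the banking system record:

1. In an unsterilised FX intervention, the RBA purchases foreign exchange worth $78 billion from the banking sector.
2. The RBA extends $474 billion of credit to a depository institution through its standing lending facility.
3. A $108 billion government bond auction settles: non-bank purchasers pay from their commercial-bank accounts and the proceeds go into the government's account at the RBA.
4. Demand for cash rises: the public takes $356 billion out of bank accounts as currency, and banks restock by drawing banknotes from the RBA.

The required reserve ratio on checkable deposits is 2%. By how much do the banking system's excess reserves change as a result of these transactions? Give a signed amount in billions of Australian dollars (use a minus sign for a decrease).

FX purchase $78 billion: reserves +$78B, deposits 0.
Discount-window loan $474 billion: reserves +$474B, deposits 0.
Government account inflow $108 billion: reserves −$108B, deposits −$108B.
Currency withdrawal $356 billion: reserves −$356B, deposits −$356B.
Totals: Δreserves = +$88B, Δdeposits = −$464B.
Δrequired reserves = 2% × −$464B = −$9.28B.
Δexcess reserves = Δreserves − Δrequired = +$88B − (−$9.28B) = +$97.28 billion.

+$97.28 billion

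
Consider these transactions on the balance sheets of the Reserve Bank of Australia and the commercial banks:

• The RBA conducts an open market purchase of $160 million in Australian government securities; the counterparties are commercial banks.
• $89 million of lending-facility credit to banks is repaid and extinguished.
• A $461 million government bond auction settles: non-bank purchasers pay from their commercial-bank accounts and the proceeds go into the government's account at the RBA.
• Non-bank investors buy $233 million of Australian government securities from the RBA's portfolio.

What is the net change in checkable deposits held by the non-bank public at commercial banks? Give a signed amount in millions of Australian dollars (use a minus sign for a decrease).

-$694 million

OMO purchase (from banks) $160 million: the counterparty is a bank, so public deposits are unchanged → 0.
Discount-window repayment $89 million: the counterparty is a bank, so public deposits are unchanged → 0.
Government account inflow $461 million: non-bank counterparties' bank balances fall → −$461M.
Asset sale (to non-banks) $233 million: non-bank counterparties' bank balances fall → −$233M.
Net: 0 + 0 − 461 − 233 = -$694 million.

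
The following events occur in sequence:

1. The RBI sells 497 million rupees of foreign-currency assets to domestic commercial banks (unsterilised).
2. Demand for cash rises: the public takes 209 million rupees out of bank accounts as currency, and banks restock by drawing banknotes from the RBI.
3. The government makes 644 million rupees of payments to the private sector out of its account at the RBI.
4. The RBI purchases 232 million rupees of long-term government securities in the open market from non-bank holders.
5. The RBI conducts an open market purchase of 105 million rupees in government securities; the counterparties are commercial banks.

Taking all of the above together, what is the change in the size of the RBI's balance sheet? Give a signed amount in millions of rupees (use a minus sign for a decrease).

FX sale 497 million rupees: an RBI asset is shed → −497M.
Currency withdrawal 209 million rupees: only the composition of liabilities changes → 0.
Government spending 644 million rupees: only the composition of liabilities changes → 0.
Asset purchase (from non-banks) 232 million rupees: an RBI asset is acquired → +232M.
OMO purchase (from banks) 105 million rupees: an RBI asset is acquired → +105M.
Net: −497 + 0 + 0 + 232 + 105 = -160 million.

-160 million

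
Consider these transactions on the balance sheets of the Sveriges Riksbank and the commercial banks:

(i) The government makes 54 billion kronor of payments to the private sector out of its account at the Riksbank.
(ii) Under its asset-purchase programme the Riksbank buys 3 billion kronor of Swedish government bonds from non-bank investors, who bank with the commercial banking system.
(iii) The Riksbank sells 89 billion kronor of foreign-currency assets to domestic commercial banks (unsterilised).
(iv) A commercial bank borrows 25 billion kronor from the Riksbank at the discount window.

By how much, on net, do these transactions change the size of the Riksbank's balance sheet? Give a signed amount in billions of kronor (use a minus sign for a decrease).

-61 billion

Government spending 54 billion kronor: only the composition of liabilities changes → 0.
Asset purchase (from non-banks) 3 billion kronor: a Riksbank asset is acquired → +3B.
FX sale 89 billion kronor: a Riksbank asset is shed → −89B.
Discount-window loan 25 billion kronor: a Riksbank asset is acquired → +25B.
Net: 0 + 3 − 89 + 25 = -61 billion.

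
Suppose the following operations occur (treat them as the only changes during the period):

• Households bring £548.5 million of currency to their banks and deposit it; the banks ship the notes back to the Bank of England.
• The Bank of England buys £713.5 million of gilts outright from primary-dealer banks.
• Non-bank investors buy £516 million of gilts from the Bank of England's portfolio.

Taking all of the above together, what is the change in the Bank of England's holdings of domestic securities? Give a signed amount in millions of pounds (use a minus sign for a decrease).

+£197.5 million

Currency deposit £548.5 million: the Bank of England's securities portfolio is untouched → 0.
OMO purchase (from banks) £713.5 million: securities added to the Bank of England's portfolio → +£713.5M.
Asset sale (to non-banks) £516 million: securities removed from the Bank of England's portfolio → −£516M.
Net: 0 + 713.5 − 516 = +£197.5 million.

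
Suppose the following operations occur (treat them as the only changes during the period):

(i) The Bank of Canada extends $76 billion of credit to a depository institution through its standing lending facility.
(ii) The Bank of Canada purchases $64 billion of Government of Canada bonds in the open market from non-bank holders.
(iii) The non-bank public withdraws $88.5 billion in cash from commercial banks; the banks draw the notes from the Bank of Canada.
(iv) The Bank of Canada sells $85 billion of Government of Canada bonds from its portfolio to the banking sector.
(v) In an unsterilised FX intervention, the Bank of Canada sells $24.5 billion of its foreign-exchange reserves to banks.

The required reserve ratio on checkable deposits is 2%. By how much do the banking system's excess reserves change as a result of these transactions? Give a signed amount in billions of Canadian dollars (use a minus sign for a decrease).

-$57.51 billion

Discount-window loan $76 billion: reserves +$76B, deposits 0.
Asset purchase (from non-banks) $64 billion: reserves +$64B, deposits +$64B.
Currency withdrawal $88.5 billion: reserves −$88.5B, deposits −$88.5B.
OMO sale (to banks) $85 billion: reserves −$85B, deposits 0.
FX sale $24.5 billion: reserves −$24.5B, deposits 0.
Totals: Δreserves = −$58B, Δdeposits = −$24.5B.
Δrequired reserves = 2% × −$24.5B = −$0.49B.
Δexcess reserves = Δreserves − Δrequired = −$58B − (−$0.49B) = -$57.51 billion.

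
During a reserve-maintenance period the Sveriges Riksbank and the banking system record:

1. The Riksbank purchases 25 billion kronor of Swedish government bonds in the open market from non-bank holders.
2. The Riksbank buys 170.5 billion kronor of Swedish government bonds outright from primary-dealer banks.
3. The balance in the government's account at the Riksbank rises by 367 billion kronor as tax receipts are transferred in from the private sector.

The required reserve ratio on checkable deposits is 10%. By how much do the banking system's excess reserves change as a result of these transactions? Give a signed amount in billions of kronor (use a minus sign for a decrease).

-137.3 billion

Asset purchase (from non-banks) 25 billion kronor: reserves +25B, deposits +25B.
OMO purchase (from banks) 170.5 billion kronor: reserves +170.5B, deposits 0.
Government account inflow 367 billion kronor: reserves −367B, deposits −367B.
Totals: Δreserves = −171.5B, Δdeposits = −342B.
Δrequired reserves = 10% × −342B = −34.2B.
Δexcess reserves = Δreserves − Δrequired = −171.5B − (−34.2B) = -137.3 billion.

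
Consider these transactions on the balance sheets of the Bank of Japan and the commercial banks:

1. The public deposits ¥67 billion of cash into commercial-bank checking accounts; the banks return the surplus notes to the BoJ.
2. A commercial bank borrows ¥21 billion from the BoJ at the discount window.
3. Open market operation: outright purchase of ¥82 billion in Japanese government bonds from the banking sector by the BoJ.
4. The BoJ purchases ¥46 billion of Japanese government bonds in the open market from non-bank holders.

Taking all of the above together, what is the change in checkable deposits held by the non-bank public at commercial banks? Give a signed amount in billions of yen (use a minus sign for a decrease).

BoJ balance sheet:
  Assets:      Securities +¥128B, Loans to banks +¥21B
  Liabilities: Bank reserves +¥216B, Currency in circulation −¥67B
Commercial banking system:
  Assets:      Reserves at CB +¥216B, Securities −¥82B
  Liabilities: Checkable deposits +¥113B, Borrowings from CB +¥21B
So the change in checkable deposits held by the non-bank public at commercial banks is +¥113 billion.

+¥113 billion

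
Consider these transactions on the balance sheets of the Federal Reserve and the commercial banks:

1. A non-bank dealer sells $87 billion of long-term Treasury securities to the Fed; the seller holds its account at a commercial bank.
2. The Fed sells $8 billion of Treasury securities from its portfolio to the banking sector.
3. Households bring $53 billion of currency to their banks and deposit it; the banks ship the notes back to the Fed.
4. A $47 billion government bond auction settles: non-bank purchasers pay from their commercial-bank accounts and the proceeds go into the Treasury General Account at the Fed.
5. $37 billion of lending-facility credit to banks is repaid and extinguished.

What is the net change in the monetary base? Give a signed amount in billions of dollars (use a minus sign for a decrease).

Fed balance sheet:
  Assets:      Securities +$79B, Loans to banks −$37B
  Liabilities: Bank reserves +$48B, Currency in circulation −$53B, Government deposits +$47B
Monetary base = currency + reserves: −$53B + (+$48B) = -$5 billion.

-$5 billion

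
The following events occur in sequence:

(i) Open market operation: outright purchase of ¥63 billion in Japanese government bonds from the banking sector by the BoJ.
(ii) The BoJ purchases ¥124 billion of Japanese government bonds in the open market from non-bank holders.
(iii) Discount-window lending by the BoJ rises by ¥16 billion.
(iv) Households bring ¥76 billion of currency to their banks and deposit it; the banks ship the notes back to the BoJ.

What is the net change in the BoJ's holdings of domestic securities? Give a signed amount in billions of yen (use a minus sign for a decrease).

+¥187 billion

OMO purchase (from banks) ¥63 billion: securities added to the BoJ's portfolio → +¥63B.
Asset purchase (from non-banks) ¥124 billion: securities added to the BoJ's portfolio → +¥124B.
Discount-window loan ¥16 billion: the BoJ's securities portfolio is untouched → 0.
Currency deposit ¥76 billion: the BoJ's securities portfolio is untouched → 0.
Net: 63 + 124 + 0 + 0 = +¥187 billion.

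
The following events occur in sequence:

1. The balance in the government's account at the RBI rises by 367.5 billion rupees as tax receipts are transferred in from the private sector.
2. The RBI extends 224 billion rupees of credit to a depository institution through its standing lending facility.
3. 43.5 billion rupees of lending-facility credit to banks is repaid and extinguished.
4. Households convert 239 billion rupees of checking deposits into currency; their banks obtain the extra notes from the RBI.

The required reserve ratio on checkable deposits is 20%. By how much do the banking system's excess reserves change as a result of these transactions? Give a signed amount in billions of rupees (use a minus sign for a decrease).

-304.7 billion

Government account inflow 367.5 billion rupees: reserves −367.5B, deposits −367.5B.
Discount-window loan 224 billion rupees: reserves +224B, deposits 0.
Discount-window repayment 43.5 billion rupees: reserves −43.5B, deposits 0.
Currency withdrawal 239 billion rupees: reserves −239B, deposits −239B.
Totals: Δreserves = −426B, Δdeposits = −606.5B.
Δrequired reserves = 20% × −606.5B = −121.3B.
Δexcess reserves = Δreserves − Δrequired = −426B − (−121.3B) = -304.7 billion.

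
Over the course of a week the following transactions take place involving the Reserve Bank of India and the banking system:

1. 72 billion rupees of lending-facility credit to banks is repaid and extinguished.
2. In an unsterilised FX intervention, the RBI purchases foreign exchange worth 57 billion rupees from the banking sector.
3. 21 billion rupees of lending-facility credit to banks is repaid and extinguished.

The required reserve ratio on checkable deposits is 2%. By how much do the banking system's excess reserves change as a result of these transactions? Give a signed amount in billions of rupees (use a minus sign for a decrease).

-36 billion

Discount-window repayment 72 billion rupees: reserves −72B, deposits 0.
FX purchase 57 billion rupees: reserves +57B, deposits 0.
Discount-window repayment 21 billion rupees: reserves −21B, deposits 0.
Totals: Δreserves = −36B, Δdeposits = 0.
Δrequired reserves = 2% × 0 = 0.
Δexcess reserves = Δreserves − Δrequired = −36B − (0) = -36 billion.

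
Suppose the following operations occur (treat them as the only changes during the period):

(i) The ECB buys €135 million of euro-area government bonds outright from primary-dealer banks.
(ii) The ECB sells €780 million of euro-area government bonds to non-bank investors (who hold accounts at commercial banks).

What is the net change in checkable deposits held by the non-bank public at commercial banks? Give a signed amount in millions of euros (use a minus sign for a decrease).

-€780 million

OMO purchase (from banks) €135 million: the counterparty is a bank, so public deposits are unchanged → 0.
Asset sale (to non-banks) €780 million: non-bank counterparties' bank balances fall → −€780M.
Net: 0 − 780 = -€780 million.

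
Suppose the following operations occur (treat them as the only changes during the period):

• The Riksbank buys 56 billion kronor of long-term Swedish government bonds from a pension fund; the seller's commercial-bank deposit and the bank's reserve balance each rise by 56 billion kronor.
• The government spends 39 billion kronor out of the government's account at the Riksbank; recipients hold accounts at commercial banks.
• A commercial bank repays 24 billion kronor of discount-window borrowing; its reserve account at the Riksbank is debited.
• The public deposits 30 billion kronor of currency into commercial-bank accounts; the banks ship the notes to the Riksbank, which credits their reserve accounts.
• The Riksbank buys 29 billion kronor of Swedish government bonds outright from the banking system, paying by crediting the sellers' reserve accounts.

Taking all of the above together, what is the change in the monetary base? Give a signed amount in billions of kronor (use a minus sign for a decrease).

+100 billion

Riksbank balance sheet:
  Assets:      Securities +85B, Loans to banks −24B
  Liabilities: Bank reserves +130B, Currency in circulation −30B, Government deposits −39B
Commercial banking system:
  Assets:      Reserves at CB +130B, Securities −29B
  Liabilities: Checkable deposits +125B, Borrowings from CB −24B
Monetary base = currency + reserves: −30B + (+130B) = +100 billion.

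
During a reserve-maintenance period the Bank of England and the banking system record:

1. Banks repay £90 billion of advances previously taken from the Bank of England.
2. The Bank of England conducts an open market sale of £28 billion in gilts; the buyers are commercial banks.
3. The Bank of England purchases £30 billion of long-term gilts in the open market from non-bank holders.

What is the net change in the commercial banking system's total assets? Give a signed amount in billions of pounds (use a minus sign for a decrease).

Discount-window repayment £90 billion: bank balance sheets shrink → −£90B.
OMO sale (to banks) £28 billion: just an asset swap on bank balance sheets → 0.
Asset purchase (from non-banks) £30 billion: bank balance sheets expand → +£30B.
Net: −90 + 0 + 30 = -£60 billion.

-£60 billion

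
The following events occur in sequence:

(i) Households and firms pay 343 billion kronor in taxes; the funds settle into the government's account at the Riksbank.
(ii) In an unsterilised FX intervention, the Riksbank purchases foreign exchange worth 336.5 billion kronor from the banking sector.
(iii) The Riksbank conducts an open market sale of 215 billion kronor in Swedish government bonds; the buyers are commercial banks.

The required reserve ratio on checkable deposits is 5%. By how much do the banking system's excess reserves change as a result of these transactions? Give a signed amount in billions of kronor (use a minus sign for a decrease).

Government account inflow 343 billion kronor: reserves −343B, deposits −343B.
FX purchase 336.5 billion kronor: reserves +336.5B, deposits 0.
OMO sale (to banks) 215 billion kronor: reserves −215B, deposits 0.
Totals: Δreserves = −221.5B, Δdeposits = −343B.
Δrequired reserves = 5% × −343B = −17.15B.
Δexcess reserves = Δreserves − Δrequired = −221.5B − (−17.15B) = -204.35 billion.

-204.35 billion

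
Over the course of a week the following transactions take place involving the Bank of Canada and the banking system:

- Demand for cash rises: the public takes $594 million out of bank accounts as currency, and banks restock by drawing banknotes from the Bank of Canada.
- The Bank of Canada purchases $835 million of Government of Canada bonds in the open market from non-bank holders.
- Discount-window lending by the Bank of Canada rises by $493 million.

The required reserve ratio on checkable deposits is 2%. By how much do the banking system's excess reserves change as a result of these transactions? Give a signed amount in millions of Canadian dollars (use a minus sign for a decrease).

Currency withdrawal $594 million: reserves −$594M, deposits −$594M.
Asset purchase (from non-banks) $835 million: reserves +$835M, deposits +$835M.
Discount-window loan $493 million: reserves +$493M, deposits 0.
Totals: Δreserves = +$734M, Δdeposits = +$241M.
Δrequired reserves = 2% × +$241M = +$4.82M.
Δexcess reserves = Δreserves − Δrequired = +$734M − (+$4.82M) = +$729.18 million.

+$729.18 million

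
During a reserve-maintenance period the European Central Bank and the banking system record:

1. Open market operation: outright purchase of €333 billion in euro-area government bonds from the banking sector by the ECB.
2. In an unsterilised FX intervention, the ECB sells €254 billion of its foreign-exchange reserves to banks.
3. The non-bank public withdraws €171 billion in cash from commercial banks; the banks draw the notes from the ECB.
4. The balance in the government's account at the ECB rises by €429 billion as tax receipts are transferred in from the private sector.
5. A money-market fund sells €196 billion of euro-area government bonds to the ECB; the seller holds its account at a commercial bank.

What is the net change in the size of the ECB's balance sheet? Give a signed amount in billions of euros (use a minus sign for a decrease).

+€275 billion

OMO purchase (from banks) €333 billion: an ECB asset is acquired → +€333B.
FX sale €254 billion: an ECB asset is shed → −€254B.
Currency withdrawal €171 billion: only the composition of liabilities changes → 0.
Government account inflow €429 billion: only the composition of liabilities changes → 0.
Asset purchase (from non-banks) €196 billion: an ECB asset is acquired → +€196B.
Net: 333 − 254 + 0 + 0 + 196 = +€275 billion.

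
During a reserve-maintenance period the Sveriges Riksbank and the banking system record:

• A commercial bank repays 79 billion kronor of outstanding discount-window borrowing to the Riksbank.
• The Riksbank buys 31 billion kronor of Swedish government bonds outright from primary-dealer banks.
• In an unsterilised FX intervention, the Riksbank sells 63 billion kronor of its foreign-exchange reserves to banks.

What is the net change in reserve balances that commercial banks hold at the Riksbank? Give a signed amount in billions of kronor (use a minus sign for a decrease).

-111 billion

Discount-window repayment 79 billion kronor: repayment is debited from reserves → −79B.
OMO purchase (from banks) 31 billion kronor: the Riksbank pays by crediting reserve accounts → +31B.
FX sale 63 billion kronor: the buying banks pay out of their reserve balances → −63B.
Net: −79 + 31 − 63 = -111 billion.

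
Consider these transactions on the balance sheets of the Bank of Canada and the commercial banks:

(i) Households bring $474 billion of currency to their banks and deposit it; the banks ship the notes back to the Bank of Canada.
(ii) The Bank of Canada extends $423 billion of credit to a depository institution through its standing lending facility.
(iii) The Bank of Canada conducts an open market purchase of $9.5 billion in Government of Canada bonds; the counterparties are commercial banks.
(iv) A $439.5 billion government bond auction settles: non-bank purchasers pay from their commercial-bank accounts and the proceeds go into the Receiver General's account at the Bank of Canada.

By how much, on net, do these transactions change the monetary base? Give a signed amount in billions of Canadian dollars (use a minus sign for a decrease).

-$7 billion

Currency deposit $474 billion: just a shift between currency and reserves — both are base money → 0.
Discount-window loan $423 billion: Bank of Canada balance sheet expands → +$423B.
OMO purchase (from banks) $9.5 billion: Bank of Canada balance sheet expands → +$9.5B.
Government account inflow $439.5 billion: reserves shift to a non-base liability → −$439.5B.
Net: 0 + 423 + 9.5 − 439.5 = -$7 billion.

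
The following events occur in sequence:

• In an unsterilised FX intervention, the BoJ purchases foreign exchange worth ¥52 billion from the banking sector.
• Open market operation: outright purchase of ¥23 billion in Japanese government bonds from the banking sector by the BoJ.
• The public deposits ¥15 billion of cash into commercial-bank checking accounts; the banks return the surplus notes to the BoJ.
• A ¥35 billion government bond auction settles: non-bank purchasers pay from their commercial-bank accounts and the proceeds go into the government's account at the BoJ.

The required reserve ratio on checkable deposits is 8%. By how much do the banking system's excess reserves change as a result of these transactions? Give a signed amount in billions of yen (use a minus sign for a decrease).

+¥56.6 billion

FX purchase ¥52 billion: reserves +¥52B, deposits 0.
OMO purchase (from banks) ¥23 billion: reserves +¥23B, deposits 0.
Currency deposit ¥15 billion: reserves +¥15B, deposits +¥15B.
Government account inflow ¥35 billion: reserves −¥35B, deposits −¥35B.
Totals: Δreserves = +¥55B, Δdeposits = −¥20B.
Δrequired reserves = 8% × −¥20B = −¥1.6B.
Δexcess reserves = Δreserves − Δrequired = +¥55B − (−¥1.6B) = +¥56.6 billion.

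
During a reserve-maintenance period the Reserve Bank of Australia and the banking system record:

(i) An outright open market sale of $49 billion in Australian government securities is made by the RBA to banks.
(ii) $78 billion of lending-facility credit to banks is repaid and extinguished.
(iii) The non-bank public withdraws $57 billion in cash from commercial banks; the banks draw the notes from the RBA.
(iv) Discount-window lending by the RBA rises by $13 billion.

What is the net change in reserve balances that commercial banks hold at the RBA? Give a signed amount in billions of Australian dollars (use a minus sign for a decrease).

-$171 billion

OMO sale (to banks) $49 billion: the buying banks pay out of their reserve balances → −$49B.
Discount-window repayment $78 billion: repayment is debited from reserves → −$78B.
Currency withdrawal $57 billion: banks swap reserves for currency → −$57B.
Discount-window loan $13 billion: the loan is credited to the bank's reserve account → +$13B.
Net: −49 − 78 − 57 + 13 = -$171 billion.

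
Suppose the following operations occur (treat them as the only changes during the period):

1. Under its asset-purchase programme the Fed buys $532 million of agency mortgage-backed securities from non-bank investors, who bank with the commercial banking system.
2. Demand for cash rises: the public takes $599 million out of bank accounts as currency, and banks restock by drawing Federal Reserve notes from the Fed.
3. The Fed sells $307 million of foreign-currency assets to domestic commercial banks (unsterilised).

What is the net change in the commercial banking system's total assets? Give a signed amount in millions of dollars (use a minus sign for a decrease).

Asset purchase (from non-banks) $532 million: bank balance sheets expand → +$532M.
Currency withdrawal $599 million: bank balance sheets shrink → −$599M.
FX sale $307 million: just an asset swap on bank balance sheets → 0.
Net: 532 − 599 + 0 = -$67 million.

-$67 million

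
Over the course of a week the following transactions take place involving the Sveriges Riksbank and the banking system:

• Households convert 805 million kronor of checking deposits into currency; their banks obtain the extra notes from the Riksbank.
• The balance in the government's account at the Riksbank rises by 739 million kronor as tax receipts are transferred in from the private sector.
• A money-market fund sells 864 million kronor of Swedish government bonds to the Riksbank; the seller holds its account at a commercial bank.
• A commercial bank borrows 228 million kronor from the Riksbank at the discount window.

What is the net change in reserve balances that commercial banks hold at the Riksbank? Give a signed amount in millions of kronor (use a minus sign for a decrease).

Riksbank balance sheet:
  Assets:      Securities +864M, Loans to banks +228M
  Liabilities: Bank reserves −452M, Currency in circulation +805M, Government deposits +739M
So the change in reserve balances that commercial banks hold at the Riksbank is -452 million.

-452 million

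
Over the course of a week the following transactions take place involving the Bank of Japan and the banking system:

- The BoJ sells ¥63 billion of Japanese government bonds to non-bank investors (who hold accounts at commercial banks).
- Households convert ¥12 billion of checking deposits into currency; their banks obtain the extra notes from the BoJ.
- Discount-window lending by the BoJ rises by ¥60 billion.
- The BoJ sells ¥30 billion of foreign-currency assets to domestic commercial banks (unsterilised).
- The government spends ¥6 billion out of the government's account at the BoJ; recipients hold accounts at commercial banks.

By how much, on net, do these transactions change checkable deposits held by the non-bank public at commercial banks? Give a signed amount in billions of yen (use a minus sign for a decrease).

BoJ balance sheet:
  Assets:      Securities −¥63B, Loans to banks +¥60B, Foreign assets −¥30B
  Liabilities: Bank reserves −¥39B, Currency in circulation +¥12B, Government deposits −¥6B
Commercial banking system:
  Assets:      Reserves at CB −¥39B, Foreign assets +¥30B
  Liabilities: Checkable deposits −¥69B, Borrowings from CB +¥60B
So the change in checkable deposits held by the non-bank public at commercial banks is -¥69 billion.

-¥69 billion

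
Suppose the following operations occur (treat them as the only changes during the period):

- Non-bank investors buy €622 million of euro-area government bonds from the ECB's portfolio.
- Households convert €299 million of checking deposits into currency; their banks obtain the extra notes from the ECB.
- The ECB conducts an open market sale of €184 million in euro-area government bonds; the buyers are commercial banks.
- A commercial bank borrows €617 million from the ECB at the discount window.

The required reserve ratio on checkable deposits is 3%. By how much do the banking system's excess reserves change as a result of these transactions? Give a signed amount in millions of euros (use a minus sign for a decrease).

-€460.37 million

Asset sale (to non-banks) €622 million: reserves −€622M, deposits −€622M.
Currency withdrawal €299 million: reserves −€299M, deposits −€299M.
OMO sale (to banks) €184 million: reserves −€184M, deposits 0.
Discount-window loan €617 million: reserves +€617M, deposits 0.
Totals: Δreserves = −€488M, Δdeposits = −€921M.
Δrequired reserves = 3% × −€921M = −€27.63M.
Δexcess reserves = Δreserves − Δrequired = −€488M − (−€27.63M) = -€460.37 million.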